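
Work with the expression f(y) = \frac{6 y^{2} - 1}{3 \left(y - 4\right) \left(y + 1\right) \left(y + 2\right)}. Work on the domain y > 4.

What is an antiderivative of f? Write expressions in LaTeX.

The denominator factors as 3 \left(y - 4\right) \left(y + 1\right) \left(y + 2\right); partial fractions split f into directly integrable pieces: \frac{23}{18 \left(y + 2\right)} - \frac{1}{3 \left(y + 1\right)} + \frac{19}{18 \left(y - 4\right)}.
Check: d/dy[\frac{19 \log{\left(y - 4 \right)}}{18} - \frac{\log{\left(y + 1 \right)}}{3} + \frac{23 \log{\left(y + 2 \right)}}{18}] = \frac{6 y^{2} - 1}{3 y^{3} - 3 y^{2} - 30 y - 24}, which equals f(y).

An antiderivative is F(y) = \frac{19 \log{\left(y - 4 \right)}}{18} - \frac{\log{\left(y + 1 \right)}}{3} + \frac{23 \log{\left(y + 2 \right)}}{18}.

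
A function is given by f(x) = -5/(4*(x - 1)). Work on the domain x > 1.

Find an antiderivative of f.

A candidate is checked by its d/dx: the result must match f(x).
Check: d/dx[-5*log(2*x - 2)/4] = -5/(4*x - 4), which equals f(x).

An antiderivative is F(x) = -5*log(2*x - 2)/4.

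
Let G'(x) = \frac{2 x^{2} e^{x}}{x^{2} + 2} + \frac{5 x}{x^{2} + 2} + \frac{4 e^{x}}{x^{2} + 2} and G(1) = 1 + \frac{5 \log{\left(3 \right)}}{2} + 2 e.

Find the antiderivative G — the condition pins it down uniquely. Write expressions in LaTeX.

G(x) = \frac{4 e^{x} + 5 \log{\left(x^{2} + 2 \right)} + 2}{2}

Integrate term by term and add the pieces.
A general antiderivative is 2 e^{x} + \frac{5 \log{\left(x^{2} + 2 \right)}}{2} + C.
The condition gives C = 1 + \frac{5 \log{\left(3 \right)}}{2} + 2 e - (\frac{5 \log{\left(3 \right)}}{2} + 2 e) = 1.
So G(x) = \frac{4 e^{x} + 5 \log{\left(x^{2} + 2 \right)} + 2}{2}.
Check: d/dx[\frac{4 e^{x} + 5 \log{\left(x^{2} + 2 \right)} + 2}{2}] = \frac{2 x^{2} e^{x} + 5 x + 4 e^{x}}{x^{2} + 2}, which equals G'(x).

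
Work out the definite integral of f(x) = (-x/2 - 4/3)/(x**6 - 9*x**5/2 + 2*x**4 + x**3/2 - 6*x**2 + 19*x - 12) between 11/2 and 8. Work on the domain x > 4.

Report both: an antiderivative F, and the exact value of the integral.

The denominator factors as 3*(x - 4)*(x - 1)**2*(2*x + 3)*(x**2 + 2); partial fractions split f into directly integrable pieces: (154*x - 95)/(4131*(x**2 + 2)) + 112/(14025*(2*x + 3)) - 76/(2025*(x - 1)) + 11/(135*(x - 1)**2) - 10/(2673*(x - 4)).
F(x) = -10*log(x - 4)/2673 - 76*log(x - 1)/2025 + 56*log(x + 3/2)/14025 + 77*log(x**2 + 2)/4131 - 95*sqrt(2)*atan(sqrt(2)*x/2)/8262 - 11/(135*x - 135) is an antiderivative of f.
Check: d/dx[-10*log(x - 4)/2673 - 76*log(x - 1)/2025 + 56*log(x + 3/2)/14025 + 77*log(x**2 + 2)/4131 - 95*sqrt(2)*atan(sqrt(2)*x/2)/8262 - 11/(135*x - 135)] = (-3*x - 8)/(6*x**6 - 27*x**5 + 12*x**4 + 3*x**3 - 36*x**2 + 114*x - 72), which equals f(x).
F(8) = -76*log(7)/2025 - 95*sqrt(2)*atan(4*sqrt(2))/8262 - 11/945 - 10*log(4)/2673 + 56*log(19/2)/14025 + 77*log(66)/4131; F(11/2) = -76*log(9/2)/2025 - 95*sqrt(2)*atan(11*sqrt(2)/4)/8262 - 22/1215 - 10*log(3/2)/2673 + 56*log(7)/14025 + 77*log(129/4)/4131.
Integral = F(8) - F(11/2) = -15724*log(7)/378675 - 77*log(129/4)/4131 - 95*sqrt(2)*atan(4*sqrt(2))/8262 - 10*log(4)/2673 + 10*log(3/2)/2673 + 11/1701 + 56*log(19/2)/14025 + 95*sqrt(2)*atan(11*sqrt(2)/4)/8262 + 76*log(9/2)/2025 + 77*log(66)/4131.

Antiderivative: F(x) = -10*log(x - 4)/2673 - 76*log(x - 1)/2025 + 56*log(x + 3/2)/14025 + 77*log(x**2 + 2)/4131 - 95*sqrt(2)*atan(sqrt(2)*x/2)/8262 - 11/(135*x - 135); value = -15724*log(7)/378675 - 77*log(129/4)/4131 - 95*sqrt(2)*atan(4*sqrt(2))/8262 - 10*log(4)/2673 + 10*log(3/2)/2673 + 11/1701 + 56*log(19/2)/14025 + 95*sqrt(2)*atan(11*sqrt(2)/4)/8262 + 76*log(9/2)/2025 + 77*log(66)/4131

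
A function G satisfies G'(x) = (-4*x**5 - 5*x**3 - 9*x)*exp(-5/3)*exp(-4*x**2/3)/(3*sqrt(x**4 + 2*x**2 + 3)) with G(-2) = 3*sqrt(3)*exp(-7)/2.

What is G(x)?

G(x) = sqrt(x**4 + 2*x**2 + 3)*exp(-4*x**2/3 - 5/3)/2

G'(x) has the shape u'v + uv' for u = sqrt(x**4 + 2*x**2 + 3)/2 and v = exp(-4*x**2/3 - 5/3) — it is the derivative of the product u*v.
A general antiderivative is sqrt(x**4 + 2*x**2 + 3)*exp(-4*x**2/3 - 5/3)/2 + C.
The condition gives C = 3*sqrt(3)*exp(-7)/2 - (3*sqrt(3)*exp(-7)/2) = 0.
So G(x) = sqrt(x**4 + 2*x**2 + 3)*exp(-4*x**2/3 - 5/3)/2.
Check: d/dx[sqrt(x**4 + 2*x**2 + 3)*exp(-4*x**2/3 - 5/3)/2] = (-4*x**5 - 5*x**3 - 9*x)*exp(-5/3)*exp(-4*x**2/3)/(3*sqrt(x**4 + 2*x**2 + 3)) = G'(x).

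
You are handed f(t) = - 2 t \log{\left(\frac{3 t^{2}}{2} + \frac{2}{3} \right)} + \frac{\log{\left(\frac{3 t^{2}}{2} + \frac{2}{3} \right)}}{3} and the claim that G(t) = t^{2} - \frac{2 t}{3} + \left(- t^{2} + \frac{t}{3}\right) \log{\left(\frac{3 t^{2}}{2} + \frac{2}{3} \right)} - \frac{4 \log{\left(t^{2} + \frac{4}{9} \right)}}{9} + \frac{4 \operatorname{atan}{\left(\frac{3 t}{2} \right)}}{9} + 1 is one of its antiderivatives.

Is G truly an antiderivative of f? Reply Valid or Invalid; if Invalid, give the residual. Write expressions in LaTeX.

d/dt[G] = - 2 t \log{\left(9 t^{2} + 4 \right)} + 2 t \log{\left(6 \right)} + \frac{\log{\left(9 t^{2} + 4 \right)}}{3} - \frac{\log{\left(6 \right)}}{3}
This equals f(t) exactly, so the claim holds.

Valid - differentiating G returns exactly f.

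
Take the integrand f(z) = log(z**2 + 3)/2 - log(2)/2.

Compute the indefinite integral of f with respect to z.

F(z) = z*log(z**2/2 + 3/2)/2 - z + sqrt(3)*atan(sqrt(3)*z/3) + C

Recover f(z) by differentiating a candidate F(z); any mismatch rules it out.
Check: d/dz[z*log(z**2/2 + 3/2)/2 - z + sqrt(3)*atan(sqrt(3)*z/3)] = log(z**2 + 3)/2 - log(2)/2 = f(z).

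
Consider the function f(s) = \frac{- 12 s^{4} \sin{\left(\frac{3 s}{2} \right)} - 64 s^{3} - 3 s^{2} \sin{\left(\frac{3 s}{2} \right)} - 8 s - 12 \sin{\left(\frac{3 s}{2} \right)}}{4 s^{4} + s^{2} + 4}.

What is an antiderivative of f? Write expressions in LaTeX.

A first test for any F(s): its s-derivative must equal f(s) identically.
Check: d/ds[2 \left(- 2 \log{\left(2 s^{4} + \frac{s^{2}}{2} + 2 \right)} + \cos{\left(\frac{3 s}{2} \right)}\right)] = \frac{- 12 s^{4} \sin{\left(\frac{3 s}{2} \right)} - 64 s^{3} - 3 s^{2} \sin{\left(\frac{3 s}{2} \right)} - 8 s - 12 \sin{\left(\frac{3 s}{2} \right)}}{4 s^{4} + s^{2} + 4} = f(s).

An antiderivative is F(s) = 2 \left(- 2 \log{\left(2 s^{4} + \frac{s^{2}}{2} + 2 \right)} + \cos{\left(\frac{3 s}{2} \right)}\right).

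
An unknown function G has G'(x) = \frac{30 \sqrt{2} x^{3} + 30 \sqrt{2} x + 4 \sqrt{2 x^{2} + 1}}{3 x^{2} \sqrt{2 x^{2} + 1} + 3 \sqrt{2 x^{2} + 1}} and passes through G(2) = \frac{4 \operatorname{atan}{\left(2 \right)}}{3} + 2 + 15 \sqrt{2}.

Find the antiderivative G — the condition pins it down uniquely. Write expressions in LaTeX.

Since d/dx undoes antidifferentiation here, G(x) must give back the stated G'(x).
A general antiderivative is 5 \sqrt{4 x^{2} + 2} + \frac{4 \operatorname{atan}{\left(x \right)}}{3} + C.
The condition gives C = \frac{4 \operatorname{atan}{\left(2 \right)}}{3} + 2 + 15 \sqrt{2} - (\frac{4 \operatorname{atan}{\left(2 \right)}}{3} + 15 \sqrt{2}) = 2.
So G(x) = 5 \sqrt{4 x^{2} + 2} + \frac{4 \operatorname{atan}{\left(x \right)}}{3} + 2.
Check: d/dx[5 \sqrt{4 x^{2} + 2} + \frac{4 \operatorname{atan}{\left(x \right)}}{3} + 2] = \frac{30 \sqrt{2} x^{3} + 30 \sqrt{2} x + 4 \sqrt{2 x^{2} + 1}}{3 x^{2} \sqrt{2 x^{2} + 1} + 3 \sqrt{2 x^{2} + 1}} = G'(x).

G(x) = 5 \sqrt{4 x^{2} + 2} + \frac{4 \operatorname{atan}{\left(x \right)}}{3} + 2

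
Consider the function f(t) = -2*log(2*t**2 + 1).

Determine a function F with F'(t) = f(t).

An antiderivative F(t) passes only if d/dt[F] lands on f(t) exactly.
Check: d/dt[-2*t*log(2*t**2 + 1) + 4*t - 2*sqrt(2)*atan(sqrt(2)*t)] = -2*log(2*t**2 + 1) = f(t).

An antiderivative is F(t) = -2*t*log(2*t**2 + 1) + 4*t - 2*sqrt(2)*atan(sqrt(2)*t).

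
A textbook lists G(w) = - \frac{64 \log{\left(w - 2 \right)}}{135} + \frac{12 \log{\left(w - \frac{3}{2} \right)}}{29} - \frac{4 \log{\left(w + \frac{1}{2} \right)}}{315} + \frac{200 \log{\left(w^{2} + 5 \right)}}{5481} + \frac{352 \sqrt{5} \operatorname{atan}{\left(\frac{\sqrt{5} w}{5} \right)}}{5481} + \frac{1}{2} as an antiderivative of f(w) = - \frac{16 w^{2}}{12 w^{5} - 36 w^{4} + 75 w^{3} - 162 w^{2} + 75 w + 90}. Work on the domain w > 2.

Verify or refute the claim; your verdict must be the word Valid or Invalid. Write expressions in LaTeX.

Valid: G'(w) = f(w).

d/dw[G] = - \frac{16 w^{2}}{12 w^{5} - 36 w^{4} + 75 w^{3} - 162 w^{2} + 75 w + 90}
This equals f(w) exactly, so the claim holds.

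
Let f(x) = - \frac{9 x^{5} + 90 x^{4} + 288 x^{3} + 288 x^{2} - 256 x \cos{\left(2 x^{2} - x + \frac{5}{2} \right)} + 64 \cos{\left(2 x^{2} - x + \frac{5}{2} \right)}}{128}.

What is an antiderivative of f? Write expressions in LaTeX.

An antiderivative F(x) passes only if d/dx[F] lands on f(x) exactly.
Check: d/dx[\frac{3 \left(- \frac{x^{2}}{4} - x\right)^{3}}{4} + \frac{\sin{\left(2 x^{2} - x + \frac{5}{2} \right)}}{2}] = - \frac{9 x^{5}}{128} - \frac{45 x^{4}}{64} - \frac{9 x^{3}}{4} - \frac{9 x^{2}}{4} + 2 x \cos{\left(2 x^{2} - x + \frac{5}{2} \right)} - \frac{\cos{\left(2 x^{2} - x + \frac{5}{2} \right)}}{2}, which equals f(x).

An antiderivative is F(x) = \frac{3 \left(- \frac{x^{2}}{4} - x\right)^{3}}{4} + \frac{\sin{\left(2 x^{2} - x + \frac{5}{2} \right)}}{2}.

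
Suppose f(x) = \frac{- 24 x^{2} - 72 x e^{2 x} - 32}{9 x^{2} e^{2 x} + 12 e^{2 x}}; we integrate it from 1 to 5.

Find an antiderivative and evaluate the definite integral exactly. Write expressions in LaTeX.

A first test for any F(x): its x-derivative must equal f(x) identically.
F(x) = - \frac{4 \left(3 e^{2 x} \log{\left(\frac{3 x^{2}}{2} + 2 \right)} - 1\right) e^{- 2 x}}{3} is an antiderivative of f.
Check: d/dx[- \frac{4 \left(3 e^{2 x} \log{\left(\frac{3 x^{2}}{2} + 2 \right)} - 1\right) e^{- 2 x}}{3}] = \frac{- 24 x^{2} - 72 x e^{2 x} - 32}{9 x^{2} e^{2 x} + 12 e^{2 x}} = f(x).
F(5) = - 4 \log{\left(\frac{79}{2} \right)} + \frac{4}{3 e^{10}}; F(1) = - 4 \log{\left(\frac{7}{2} \right)} + \frac{4}{3 e^{2}}.
Integral = F(5) - F(1) = - 4 \log{\left(\frac{79}{2} \right)} - \frac{4}{3 e^{2}} + \frac{4}{3 e^{10}} + 4 \log{\left(\frac{7}{2} \right)}.

Antiderivative: F(x) = - \frac{4 \left(3 e^{2 x} \log{\left(\frac{3 x^{2}}{2} + 2 \right)} - 1\right) e^{- 2 x}}{3}; value = - 4 \log{\left(\frac{79}{2} \right)} - \frac{4}{3 e^{2}} + \frac{4}{3 e^{10}} + 4 \log{\left(\frac{7}{2} \right)}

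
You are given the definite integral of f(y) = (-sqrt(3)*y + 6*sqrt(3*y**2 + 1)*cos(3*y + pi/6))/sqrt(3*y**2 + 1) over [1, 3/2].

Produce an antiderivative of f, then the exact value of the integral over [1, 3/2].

Whatever form F(y) takes, F'(y) = f(y) is non-negotiable.
F(y) = sqrt(3)*(-sqrt(3*y**2 + 1) + 2*sqrt(3)*sin(3*y + pi/6))/3 is an antiderivative of f.
Check: d/dy[sqrt(3)*(-sqrt(3*y**2 + 1) + 2*sqrt(3)*sin(3*y + pi/6))/3] = (-sqrt(3)*y + 6*sqrt(3*y**2 + 1)*cos(3*y + pi/6))/sqrt(3*y**2 + 1) = f(y).
F(3/2) = 2*sin(pi/6 + 9/2) - sqrt(93)/6; F(1) = -2*sqrt(3)/3 + 2*sin(pi/6 + 3).
Integral = F(3/2) - F(1) = 2*sin(pi/6 + 9/2) - sqrt(93)/6 - 2*sin(pi/6 + 3) + 2*sqrt(3)/3.

Antiderivative: F(y) = sqrt(3)*(-sqrt(3*y**2 + 1) + 2*sqrt(3)*sin(3*y + pi/6))/3; value = 2*sin(pi/6 + 9/2) - sqrt(93)/6 - 2*sin(pi/6 + 3) + 2*sqrt(3)/3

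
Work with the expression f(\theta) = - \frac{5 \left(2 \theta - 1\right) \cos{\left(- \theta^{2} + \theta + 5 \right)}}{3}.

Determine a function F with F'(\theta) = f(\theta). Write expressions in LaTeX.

The substitution u = - \theta^{2} + \theta + 5 works: f is exactly (dF/du)*(du/d\theta) for that inner function.
Check: d/d\theta[\frac{5 \sin{\left(- \theta^{2} + \theta + 5 \right)}}{3}] = - \frac{10 \theta \cos{\left(- \theta^{2} + \theta + 5 \right)}}{3} + \frac{5 \cos{\left(- \theta^{2} + \theta + 5 \right)}}{3}, which equals f(\theta).

An antiderivative is F(\theta) = \frac{5 \sin{\left(- \theta^{2} + \theta + 5 \right)}}{3}.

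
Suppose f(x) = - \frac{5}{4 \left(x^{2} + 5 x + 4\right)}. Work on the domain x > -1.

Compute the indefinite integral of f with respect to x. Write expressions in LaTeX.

F(x) = - \frac{5 \log{\left(x + 1 \right)}}{12} + \frac{5 \log{\left(x + 4 \right)}}{12} + C

Factor the denominator (4 \left(x + 1\right) \left(x + 4\right)) and decompose: f = \frac{5}{12 \left(x + 4\right)} - \frac{5}{12 \left(x + 1\right)}; each piece integrates to a log, atan, or power term.
Check: d/dx[- \frac{5 \log{\left(x + 1 \right)}}{12} + \frac{5 \log{\left(x + 4 \right)}}{12}] = - \frac{5}{4 x^{2} + 20 x + 16}, which equals f(x).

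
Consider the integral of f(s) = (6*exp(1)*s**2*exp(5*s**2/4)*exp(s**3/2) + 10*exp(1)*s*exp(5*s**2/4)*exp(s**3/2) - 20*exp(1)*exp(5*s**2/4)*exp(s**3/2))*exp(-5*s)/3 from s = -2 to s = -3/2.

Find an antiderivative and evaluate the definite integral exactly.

The substitution u = s**3/2 + 5*s**2/4 - 5*s + 1 works: f is exactly (dF/du)*(du/ds) for that inner function.
F(s) = 4*exp(1)*exp(-5*s)*exp(5*s**2/4)*exp(s**3/2)/3 is an antiderivative of f.
Check: d/ds[4*exp(1)*exp(-5*s)*exp(5*s**2/4)*exp(s**3/2)/3] = (6*exp(1)*s**2*exp(5*s**2/4)*exp(s**3/2) + 10*exp(1)*s*exp(5*s**2/4)*exp(s**3/2) - 20*exp(1)*exp(5*s**2/4)*exp(s**3/2))*exp(-5*s)/3 = f(s).
F(-3/2) = 4*exp(77/8)/3; F(-2) = 4*exp(12)/3.
Integral = F(-3/2) - F(-2) = -4*exp(12)/3 + 4*exp(77/8)/3.

Antiderivative: F(s) = 4*exp(1)*exp(-5*s)*exp(5*s**2/4)*exp(s**3/2)/3; value = -4*exp(12)/3 + 4*exp(77/8)/3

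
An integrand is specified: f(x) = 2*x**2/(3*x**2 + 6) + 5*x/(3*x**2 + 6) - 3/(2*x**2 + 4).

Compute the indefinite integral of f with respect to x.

The integrand splits into summands that can be handled one at a time.
Check: d/dx[2*x/3 + 5*log(x**2 + 2)/6 - 17*sqrt(2)*atan(sqrt(2)*x/2)/12] = (4*x**2 + 10*x - 9)/(6*x**2 + 12), which equals f(x).

F(x) = 2*x/3 + 5*log(x**2 + 2)/6 - 17*sqrt(2)*atan(sqrt(2)*x/2)/12 + C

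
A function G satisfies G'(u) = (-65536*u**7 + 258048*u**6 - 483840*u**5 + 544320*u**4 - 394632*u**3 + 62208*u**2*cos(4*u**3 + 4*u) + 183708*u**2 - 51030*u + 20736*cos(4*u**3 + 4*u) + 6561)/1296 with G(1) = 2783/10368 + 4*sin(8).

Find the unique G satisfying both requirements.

Check a candidate G(u) by differentiating: d/du[G] must match the given G'(u).
A general antiderivative is -2*(-4*u**2/3 + 3*u/2 - 3/4)**4 + 4*sin(4*u**3 + 4*u) + C.
The condition gives C = 2783/10368 + 4*sin(8) - (-2401/10368 + 4*sin(8)) = 1/2.
So G(u) = -2*(-4*u**2/3 + 3*u/2 - 3/4)**4 + 4*sin(4*u**3 + 4*u) + 1/2.
Check: d/du[-2*(-4*u**2/3 + 3*u/2 - 3/4)**4 + 4*sin(4*u**3 + 4*u) + 1/2] = -4096*u**7/81 + 1792*u**6/9 - 1120*u**5/3 + 420*u**4 - 609*u**3/2 + 48*u**2*cos(4*u**3 + 4*u) + 567*u**2/4 - 315*u/8 + 16*cos(4*u**3 + 4*u) + 81/16, which equals G'(u).

G(u) = -2*(-4*u**2/3 + 3*u/2 - 3/4)**4 + 4*sin(4*u**3 + 4*u) + 1/2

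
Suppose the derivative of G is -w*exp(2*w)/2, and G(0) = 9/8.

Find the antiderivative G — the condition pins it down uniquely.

G'(w) has the shape u'v + uv' for u = 1/8 - w/4 and v = exp(2*w) — it is the derivative of the product u*v.
A general antiderivative is (1 - 2*w)*exp(2*w)/8 + C.
The condition gives C = 9/8 - (1/8) = 1.
So G(w) = (1 - 2*w)*exp(2*w)/8 + 1.
Check: d/dw[(1 - 2*w)*exp(2*w)/8 + 1] = -w*exp(2*w)/2 = G'(w).

G(w) = (1 - 2*w)*exp(2*w)/8 + 1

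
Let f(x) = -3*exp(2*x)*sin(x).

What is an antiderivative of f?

Differentiate the proposed F(x) back; it has to land on f(x) exactly.
Check: d/dx[-6*exp(2*x)*sin(x)/5 + 3*exp(2*x)*cos(x)/5] = -3*exp(2*x)*sin(x) = f(x).

An antiderivative is F(x) = -6*exp(2*x)*sin(x)/5 + 3*exp(2*x)*cos(x)/5.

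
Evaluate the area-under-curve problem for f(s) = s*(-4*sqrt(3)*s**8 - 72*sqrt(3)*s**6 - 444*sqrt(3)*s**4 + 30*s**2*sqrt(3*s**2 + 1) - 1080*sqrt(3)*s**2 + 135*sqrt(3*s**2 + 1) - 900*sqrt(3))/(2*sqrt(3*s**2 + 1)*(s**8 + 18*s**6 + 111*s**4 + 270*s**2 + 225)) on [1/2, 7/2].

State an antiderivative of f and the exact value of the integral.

Since d/ds undoes antidifferentiation here, F'(s) = f(s) is required of F(s).
F(s) = (-8*sqrt(3)*sqrt(3*s**2 + 1)*(s**4 + 9*s**2 + 15) - 45)/(12*(s**4 + 9*s**2 + 15)) is an antiderivative of f.
Check: d/ds[(-8*sqrt(3)*sqrt(3*s**2 + 1)*(s**4 + 9*s**2 + 15) - 45)/(12*(s**4 + 9*s**2 + 15))] = (-4*sqrt(3)*s**9 - 72*sqrt(3)*s**7 - 444*sqrt(3)*s**5 + 30*s**3*sqrt(3*s**2 + 1) - 1080*sqrt(3)*s**3 + 135*s*sqrt(3*s**2 + 1) - 900*sqrt(3)*s)/(2*s**8*sqrt(3*s**2 + 1) + 36*s**6*sqrt(3*s**2 + 1) + 222*s**4*sqrt(3*s**2 + 1) + 540*s**2*sqrt(3*s**2 + 1) + 450*sqrt(3*s**2 + 1)), which equals f(s).
F(7/2) = -sqrt(453)/3 - 12/881; F(1/2) = -sqrt(21)/3 - 60/277.
Integral = F(7/2) - F(1/2) = -sqrt(453)/3 + 49536/244037 + sqrt(21)/3.

Antiderivative: F(s) = (-8*sqrt(3)*sqrt(3*s**2 + 1)*(s**4 + 9*s**2 + 15) - 45)/(12*(s**4 + 9*s**2 + 15)); value = -sqrt(453)/3 + 49536/244037 + sqrt(21)/3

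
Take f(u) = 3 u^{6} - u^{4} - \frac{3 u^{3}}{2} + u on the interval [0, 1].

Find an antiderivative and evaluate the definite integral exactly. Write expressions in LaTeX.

Integrate term by term and add the pieces.
F(u) = \frac{3 u^{7}}{7} - \frac{u^{5}}{5} - \frac{3 u^{4}}{8} + \frac{u^{2}}{2} is an antiderivative of f.
Check: d/du[\frac{3 u^{7}}{7} - \frac{u^{5}}{5} - \frac{3 u^{4}}{8} + \frac{u^{2}}{2}] = 3 u^{6} - u^{4} - \frac{3 u^{3}}{2} + u = f(u).
F(1) = \frac{99}{280}; F(0) = 0.
Integral = F(1) - F(0) = \frac{99}{280}.

Antiderivative: F(u) = \frac{3 u^{7}}{7} - \frac{u^{5}}{5} - \frac{3 u^{4}}{8} + \frac{u^{2}}{2}; value = \frac{99}{280}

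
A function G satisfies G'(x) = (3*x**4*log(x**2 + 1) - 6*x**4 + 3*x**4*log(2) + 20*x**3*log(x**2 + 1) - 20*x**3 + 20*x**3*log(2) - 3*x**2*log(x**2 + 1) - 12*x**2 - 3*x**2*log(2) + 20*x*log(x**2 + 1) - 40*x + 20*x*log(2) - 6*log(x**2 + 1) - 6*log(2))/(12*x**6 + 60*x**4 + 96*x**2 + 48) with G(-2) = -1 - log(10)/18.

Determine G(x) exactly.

A candidate passes only if d/dx[G] lands on the given G'(x) exactly.
A general antiderivative is (-x/2 - 5/3)*log(2*x**2 + 2)/(2*(x**2 + 2)) + C.
The condition gives C = -1 - log(10)/18 - (-log(10)/18) = -1.
So G(x) = (-12*x**2 + (-3*x - 10)*log(2*x**2 + 2) - 24)/(12*(x**2 + 2)).
Check: d/dx[(-12*x**2 + (-3*x - 10)*log(2*x**2 + 2) - 24)/(12*(x**2 + 2))] = (3*x**4*log(x**2 + 1) - 6*x**4 + 3*x**4*log(2) + 20*x**3*log(x**2 + 1) - 20*x**3 + 20*x**3*log(2) - 3*x**2*log(x**2 + 1) - 12*x**2 - 3*x**2*log(2) + 20*x*log(x**2 + 1) - 40*x + 20*x*log(2) - 6*log(x**2 + 1) - 6*log(2))/(12*x**6 + 60*x**4 + 96*x**2 + 48) = G'(x).

G(x) = (-12*x**2 + (-3*x - 10)*log(2*x**2 + 2) - 24)/(12*(x**2 + 2))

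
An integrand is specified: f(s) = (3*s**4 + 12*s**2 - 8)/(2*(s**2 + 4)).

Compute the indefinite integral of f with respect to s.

F(s) = (s**3 - 4*atan(s/2))/2 + C

Since d/ds undoes antidifferentiation here, F'(s) = f(s) is required of F(s).
Check: d/ds[(s**3 - 4*atan(s/2))/2] = (3*s**4 + 12*s**2 - 8)/(2*s**2 + 8), which equals f(s).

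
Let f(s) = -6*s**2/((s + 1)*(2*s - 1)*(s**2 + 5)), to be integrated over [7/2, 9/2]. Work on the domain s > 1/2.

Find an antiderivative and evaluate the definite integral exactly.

The denominator factors as (s + 1)*(2*s - 1)*(s**2 + 5); partial fractions split f into directly integrable pieces: -5*(s + 11)/(21*(s**2 + 5)) - 4/(21*(2*s - 1)) + 1/(3*(s + 1)).
F(s) = -2*log(s - 1/2)/21 + log(s + 1)/3 - 5*log(s**2 + 5)/42 - 11*sqrt(5)*atan(sqrt(5)*s/5)/21 is an antiderivative of f.
Check: d/ds[-2*log(s - 1/2)/21 + log(s + 1)/3 - 5*log(s**2 + 5)/42 - 11*sqrt(5)*atan(sqrt(5)*s/5)/21] = -6*s**2/(2*s**4 + s**3 + 9*s**2 + 5*s - 5), which equals f(s).
F(9/2) = -11*sqrt(5)*atan(9*sqrt(5)/10)/21 - 5*log(101/4)/42 - 2*log(4)/21 + log(11/2)/3; F(7/2) = -11*sqrt(5)*atan(7*sqrt(5)/10)/21 - 5*log(69/4)/42 - 2*log(3)/21 + log(9/2)/3.
Integral = F(9/2) - F(7/2) = -11*sqrt(5)*atan(9*sqrt(5)/10)/21 - log(9/2)/3 - 5*log(101/4)/42 - 2*log(4)/21 + 2*log(3)/21 + 5*log(69/4)/42 + log(11/2)/3 + 11*sqrt(5)*atan(7*sqrt(5)/10)/21.

Antiderivative: F(s) = -2*log(s - 1/2)/21 + log(s + 1)/3 - 5*log(s**2 + 5)/42 - 11*sqrt(5)*atan(sqrt(5)*s/5)/21; value = -11*sqrt(5)*atan(9*sqrt(5)/10)/21 - log(9/2)/3 - 5*log(101/4)/42 - 2*log(4)/21 + 2*log(3)/21 + 5*log(69/4)/42 + log(11/2)/3 + 11*sqrt(5)*atan(7*sqrt(5)/10)/21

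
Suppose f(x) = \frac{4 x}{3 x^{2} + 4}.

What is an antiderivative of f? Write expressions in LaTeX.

f matches the chain-rule pattern g'(h)*h' with inner function h(x) = x^{2} + \frac{4}{3}; substituting u = h(x) collapses the integral.
Check: d/dx[\frac{2 \log{\left(x^{2} + \frac{4}{3} \right)}}{3}] = \frac{4 x}{3 x^{2} + 4} = f(x).

An antiderivative is F(x) = \frac{2 \log{\left(x^{2} + \frac{4}{3} \right)}}{3}.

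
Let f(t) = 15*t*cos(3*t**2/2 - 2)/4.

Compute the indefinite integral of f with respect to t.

The substitution u = 3*t**2/2 - 2 works: f is exactly (dF/du)*(du/dt) for that inner function.
Check: d/dt[5*sin(3*t**2/2 - 2)/4] = 15*t*cos(3*t**2/2 - 2)/4 = f(t).

F(t) = 5*sin(3*t**2/2 - 2)/4 + C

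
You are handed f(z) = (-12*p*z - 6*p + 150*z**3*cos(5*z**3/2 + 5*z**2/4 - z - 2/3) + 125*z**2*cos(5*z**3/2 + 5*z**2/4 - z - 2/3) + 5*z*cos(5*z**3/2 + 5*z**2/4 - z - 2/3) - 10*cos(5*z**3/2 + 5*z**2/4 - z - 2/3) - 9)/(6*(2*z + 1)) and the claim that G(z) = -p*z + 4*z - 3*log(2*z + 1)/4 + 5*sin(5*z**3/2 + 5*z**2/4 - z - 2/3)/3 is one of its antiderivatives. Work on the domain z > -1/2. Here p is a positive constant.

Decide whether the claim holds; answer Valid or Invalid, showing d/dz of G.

Invalid: d/dz[G] - f = 4, which is not 0.

d/dz[G] = (-12*p*z - 6*p + 150*z**3*cos(5*z**3/2 + 5*z**2/4 - z - 2/3) + 125*z**2*cos(5*z**3/2 + 5*z**2/4 - z - 2/3) + 5*z*cos(5*z**3/2 + 5*z**2/4 - z - 2/3) + 48*z - 10*cos(5*z**3/2 + 5*z**2/4 - z - 2/3) + 15)/(12*z + 6)
d/dz[G] - f(z) = 4 != 0.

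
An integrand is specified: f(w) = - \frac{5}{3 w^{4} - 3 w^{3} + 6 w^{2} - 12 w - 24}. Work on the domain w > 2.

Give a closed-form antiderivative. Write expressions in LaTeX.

Factor the denominator (3 \left(w - 2\right) \left(w + 1\right) \left(w^{2} + 4\right)) and decompose: f = - \frac{w - 6}{24 \left(w^{2} + 4\right)} + \frac{1}{9 \left(w + 1\right)} - \frac{5}{72 \left(w - 2\right)}; each piece integrates to a log, atan, or power term.
Check: d/dw[- \frac{5 \log{\left(w - 2 \right)}}{72} + \frac{\log{\left(w + 1 \right)}}{9} - \frac{\log{\left(w^{2} + 4 \right)}}{48} + \frac{\operatorname{atan}{\left(\frac{w}{2} \right)}}{8}] = - \frac{5}{3 w^{4} - 3 w^{3} + 6 w^{2} - 12 w - 24} = f(w).

An antiderivative is F(w) = - \frac{5 \log{\left(w - 2 \right)}}{72} + \frac{\log{\left(w + 1 \right)}}{9} - \frac{\log{\left(w^{2} + 4 \right)}}{48} + \frac{\operatorname{atan}{\left(\frac{w}{2} \right)}}{8}.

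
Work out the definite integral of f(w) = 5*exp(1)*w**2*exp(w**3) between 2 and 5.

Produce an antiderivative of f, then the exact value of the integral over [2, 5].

Antiderivative: F(w) = 5*exp(1)*exp(w**3)/3; value = -5*exp(9)/3 + 5*exp(126)/3

f matches the chain-rule pattern g'(h)*h' with inner function h(w) = w**3 + 1; substituting u = h(w) collapses the integral.
F(w) = 5*exp(1)*exp(w**3)/3 is an antiderivative of f.
Check: d/dw[5*exp(1)*exp(w**3)/3] = 5*exp(1)*w**2*exp(w**3) = f(w).
F(5) = 5*exp(126)/3; F(2) = 5*exp(9)/3.
Integral = F(5) - F(2) = -5*exp(9)/3 + 5*exp(126)/3.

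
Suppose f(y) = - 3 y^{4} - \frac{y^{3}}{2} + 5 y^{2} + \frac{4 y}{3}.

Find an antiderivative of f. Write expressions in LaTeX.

An antiderivative is F(y) = - \frac{3 y^{5}}{5} - \frac{y^{4}}{8} + \frac{5 y^{3}}{3} + \frac{2 y^{2}}{3}.

The integrand splits into summands that can be handled one at a time.
Check: d/dy[- \frac{3 y^{5}}{5} - \frac{y^{4}}{8} + \frac{5 y^{3}}{3} + \frac{2 y^{2}}{3}] = - 3 y^{4} - \frac{y^{3}}{2} + 5 y^{2} + \frac{4 y}{3} = f(y).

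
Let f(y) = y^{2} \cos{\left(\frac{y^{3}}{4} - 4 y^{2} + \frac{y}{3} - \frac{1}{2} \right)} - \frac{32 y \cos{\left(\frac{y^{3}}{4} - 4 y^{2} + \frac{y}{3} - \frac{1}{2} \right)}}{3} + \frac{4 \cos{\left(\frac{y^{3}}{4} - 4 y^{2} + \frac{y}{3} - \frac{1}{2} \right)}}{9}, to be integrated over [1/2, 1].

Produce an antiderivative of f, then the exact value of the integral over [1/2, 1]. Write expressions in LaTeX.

f matches the chain-rule pattern g'(h)*h' with inner function h(y) = \frac{y^{3}}{4} - 4 y^{2} + \frac{y}{3} - \frac{1}{2}; substituting u = h(y) collapses the integral.
F(y) = \frac{4 \sin{\left(\frac{y^{3}}{4} - 4 y^{2} + \frac{y}{3} - \frac{1}{2} \right)}}{3} is an antiderivative of f.
Check: d/dy[\frac{4 \sin{\left(\frac{y^{3}}{4} - 4 y^{2} + \frac{y}{3} - \frac{1}{2} \right)}}{3}] = y^{2} \cos{\left(\frac{y^{3}}{4} - 4 y^{2} + \frac{y}{3} - \frac{1}{2} \right)} - \frac{32 y \cos{\left(\frac{y^{3}}{4} - 4 y^{2} + \frac{y}{3} - \frac{1}{2} \right)}}{3} + \frac{4 \cos{\left(\frac{y^{3}}{4} - 4 y^{2} + \frac{y}{3} - \frac{1}{2} \right)}}{9} = f(y).
F(1) = - \frac{4 \sin{\left(\frac{47}{12} \right)}}{3}; F(1/2) = - \frac{4 \sin{\left(\frac{125}{96} \right)}}{3}.
Integral = F(1) - F(1/2) = - \frac{4 \sin{\left(\frac{47}{12} \right)}}{3} + \frac{4 \sin{\left(\frac{125}{96} \right)}}{3}.

Antiderivative: F(y) = \frac{4 \sin{\left(\frac{y^{3}}{4} - 4 y^{2} + \frac{y}{3} - \frac{1}{2} \right)}}{3}; value = - \frac{4 \sin{\left(\frac{47}{12} \right)}}{3} + \frac{4 \sin{\left(\frac{125}{96} \right)}}{3}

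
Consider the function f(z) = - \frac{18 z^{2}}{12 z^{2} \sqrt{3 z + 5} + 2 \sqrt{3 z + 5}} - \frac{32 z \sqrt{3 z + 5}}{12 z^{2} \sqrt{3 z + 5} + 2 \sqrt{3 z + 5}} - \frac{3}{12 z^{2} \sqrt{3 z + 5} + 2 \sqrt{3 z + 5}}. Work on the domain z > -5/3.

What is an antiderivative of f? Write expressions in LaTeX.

Integrate term by term and add the pieces.
Check: d/dz[- \sqrt{3 z + 5} - \frac{4 \log{\left(2 z^{2} + \frac{1}{3} \right)}}{3}] = \frac{- 18 z^{2} - 32 z \sqrt{3 z + 5} - 3}{12 z^{2} \sqrt{3 z + 5} + 2 \sqrt{3 z + 5}}, which equals f(z).

An antiderivative is F(z) = - \sqrt{3 z + 5} - \frac{4 \log{\left(2 z^{2} + \frac{1}{3} \right)}}{3}.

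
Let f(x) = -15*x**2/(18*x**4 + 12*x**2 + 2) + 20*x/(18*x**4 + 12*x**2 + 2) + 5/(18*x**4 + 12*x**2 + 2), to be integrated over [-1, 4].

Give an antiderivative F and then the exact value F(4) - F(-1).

f has the shape u'v + uv' for u = 1/(3*x**2 + 1) and v = 5*x/2 - 5/3 — it is the derivative of the product u*v.
F(x) = 5*(3*x - 2)/(6*(3*x**2 + 1)) is an antiderivative of f.
Check: d/dx[5*(3*x - 2)/(6*(3*x**2 + 1))] = (-15*x**2 + 20*x + 5)/(18*x**4 + 12*x**2 + 2), which equals f(x).
F(4) = 25/147; F(-1) = -25/24.
Integral = F(4) - F(-1) = 475/392.

Antiderivative: F(x) = 5*(3*x - 2)/(6*(3*x**2 + 1)); value = 475/392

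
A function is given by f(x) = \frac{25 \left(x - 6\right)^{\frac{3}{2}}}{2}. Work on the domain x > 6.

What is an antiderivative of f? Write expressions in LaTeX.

Any candidate F(x) must reproduce f(x) exactly when differentiated.
Check: d/dx[5 \left(x - 6\right)^{\frac{5}{2}}] = \frac{25 x \sqrt{x - 6}}{2} - 75 \sqrt{x - 6}, which equals f(x).

An antiderivative is F(x) = 5 \left(x - 6\right)^{\frac{5}{2}}.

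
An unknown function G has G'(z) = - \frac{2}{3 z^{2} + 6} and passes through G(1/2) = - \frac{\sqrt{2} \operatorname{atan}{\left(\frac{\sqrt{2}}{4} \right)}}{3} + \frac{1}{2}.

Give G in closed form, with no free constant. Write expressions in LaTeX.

G(z) = - \frac{\sqrt{2} \operatorname{atan}{\left(\frac{\sqrt{2} z}{2} \right)}}{3} + \frac{1}{2}

A candidate passes only if d/dz[G] lands on the given G'(z) exactly.
A general antiderivative is - \frac{\sqrt{2} \operatorname{atan}{\left(\frac{\sqrt{2} z}{2} \right)}}{3} + C.
The condition gives C = - \frac{\sqrt{2} \operatorname{atan}{\left(\frac{\sqrt{2}}{4} \right)}}{3} + \frac{1}{2} - (- \frac{\sqrt{2} \operatorname{atan}{\left(\frac{\sqrt{2}}{4} \right)}}{3}) = \frac{1}{2}.
So G(z) = - \frac{\sqrt{2} \operatorname{atan}{\left(\frac{\sqrt{2} z}{2} \right)}}{3} + \frac{1}{2}.
Check: d/dz[- \frac{\sqrt{2} \operatorname{atan}{\left(\frac{\sqrt{2} z}{2} \right)}}{3} + \frac{1}{2}] = - \frac{2}{3 z^{2} + 6} = G'(z).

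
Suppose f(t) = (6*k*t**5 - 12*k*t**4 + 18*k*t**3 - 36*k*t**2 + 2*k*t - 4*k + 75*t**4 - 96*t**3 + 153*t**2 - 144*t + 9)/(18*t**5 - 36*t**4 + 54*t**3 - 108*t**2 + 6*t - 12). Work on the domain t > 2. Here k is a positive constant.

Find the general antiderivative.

Differentiate the proposed F(t) back; it has to land on f(t) exactly.
Check: d/dt[(2*k*t + 9*log(t - 2) + 4*log(t**4 + 3*t**2 + 1/3))/6] = (6*k*t**5 - 12*k*t**4 + 18*k*t**3 - 36*k*t**2 + 2*k*t - 4*k + 75*t**4 - 96*t**3 + 153*t**2 - 144*t + 9)/(18*t**5 - 36*t**4 + 54*t**3 - 108*t**2 + 6*t - 12) = f(t).

F(t) = (2*k*t + 9*log(t - 2) + 4*log(t**4 + 3*t**2 + 1/3))/6 + C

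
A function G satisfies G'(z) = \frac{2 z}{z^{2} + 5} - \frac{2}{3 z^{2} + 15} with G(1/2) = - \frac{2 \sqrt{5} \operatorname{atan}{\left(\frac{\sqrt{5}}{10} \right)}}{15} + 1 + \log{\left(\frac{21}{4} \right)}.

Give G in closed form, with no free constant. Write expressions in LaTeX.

The integrand splits into summands that can be handled one at a time.
A general antiderivative is \log{\left(z^{2} + 5 \right)} - \frac{2 \sqrt{5} \operatorname{atan}{\left(\frac{\sqrt{5} z}{5} \right)}}{15} + C.
The condition gives C = - \frac{2 \sqrt{5} \operatorname{atan}{\left(\frac{\sqrt{5}}{10} \right)}}{15} + 1 + \log{\left(\frac{21}{4} \right)} - (- \frac{2 \sqrt{5} \operatorname{atan}{\left(\frac{\sqrt{5}}{10} \right)}}{15} + \log{\left(\frac{21}{4} \right)}) = 1.
So G(z) = \frac{15 \log{\left(z^{2} + 5 \right)} - 2 \sqrt{5} \operatorname{atan}{\left(\frac{\sqrt{5} z}{5} \right)} + 15}{15}.
Check: d/dz[\frac{15 \log{\left(z^{2} + 5 \right)} - 2 \sqrt{5} \operatorname{atan}{\left(\frac{\sqrt{5} z}{5} \right)} + 15}{15}] = \frac{6 z - 2}{3 z^{2} + 15}, which equals G'(z).

G(z) = \frac{15 \log{\left(z^{2} + 5 \right)} - 2 \sqrt{5} \operatorname{atan}{\left(\frac{\sqrt{5} z}{5} \right)} + 15}{15}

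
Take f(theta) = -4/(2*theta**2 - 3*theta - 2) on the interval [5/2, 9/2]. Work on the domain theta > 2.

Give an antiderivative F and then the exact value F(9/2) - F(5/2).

Antiderivative: F(theta) = -4*log(theta - 2)/5 + 4*log(theta + 1/2)/5; value = -4*log(3)/5 - 4*log(5/2)/5 - 4*log(2)/5 + 4*log(5)/5

Factor the denominator ((theta - 2)*(2*theta + 1)) and decompose: f = 8/(5*(2*theta + 1)) - 4/(5*(theta - 2)); each piece integrates to a log, atan, or power term.
F(theta) = -4*log(theta - 2)/5 + 4*log(theta + 1/2)/5 is an antiderivative of f.
Check: d/dtheta[-4*log(theta - 2)/5 + 4*log(theta + 1/2)/5] = -4/(2*theta**2 - 3*theta - 2) = f(theta).
F(9/2) = -4*log(5/2)/5 + 4*log(5)/5; F(5/2) = 4*log(2)/5 + 4*log(3)/5.
Integral = F(9/2) - F(5/2) = -4*log(3)/5 - 4*log(5/2)/5 - 4*log(2)/5 + 4*log(5)/5.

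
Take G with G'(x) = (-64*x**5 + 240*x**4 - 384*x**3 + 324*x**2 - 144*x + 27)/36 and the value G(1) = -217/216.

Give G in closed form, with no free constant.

G'(x) matches the chain-rule pattern g'(h)*h' with inner function h(x) = 2*x**2/3 - x + 1/2; substituting u = h(x) collapses the integral.
A general antiderivative is -(2*x**2/3 - x + 1/2)**3 + C.
The condition gives C = -217/216 - (-1/216) = -1.
So G(x) = -8*x**6/27 + 4*x**5/3 - 8*x**4/3 + 3*x**3 - 2*x**2 + 3*x/4 - 9/8.
Check: d/dx[-8*x**6/27 + 4*x**5/3 - 8*x**4/3 + 3*x**3 - 2*x**2 + 3*x/4 - 9/8] = -16*x**5/9 + 20*x**4/3 - 32*x**3/3 + 9*x**2 - 4*x + 3/4, which equals G'(x).

G(x) = -8*x**6/27 + 4*x**5/3 - 8*x**4/3 + 3*x**3 - 2*x**2 + 3*x/4 - 9/8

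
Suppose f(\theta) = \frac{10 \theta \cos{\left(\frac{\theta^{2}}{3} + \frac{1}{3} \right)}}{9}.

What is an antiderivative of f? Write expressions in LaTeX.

An antiderivative is F(\theta) = \frac{5 \sin{\left(\frac{\theta^{2}}{3} + \frac{1}{3} \right)}}{3}.

The substitution u = \frac{\theta^{2}}{3} + \frac{1}{3} works: f is exactly (dF/du)*(du/d\theta) for that inner function.
Check: d/d\theta[\frac{5 \sin{\left(\frac{\theta^{2}}{3} + \frac{1}{3} \right)}}{3}] = \frac{10 \theta \cos{\left(\frac{\theta^{2}}{3} + \frac{1}{3} \right)}}{9} = f(\theta).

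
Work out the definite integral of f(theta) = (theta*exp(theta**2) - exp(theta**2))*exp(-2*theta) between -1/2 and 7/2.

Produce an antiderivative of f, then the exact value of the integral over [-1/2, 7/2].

f matches the chain-rule pattern g'(h)*h' with inner function h(theta) = theta**2 - 2*theta; substituting u = h(theta) collapses the integral.
F(theta) = exp(-2*theta)*exp(theta**2)/2 is an antiderivative of f.
Check: d/dtheta[exp(-2*theta)*exp(theta**2)/2] = (theta*exp(theta**2) - exp(theta**2))*exp(-2*theta) = f(theta).
F(7/2) = exp(21/4)/2; F(-1/2) = exp(5/4)/2.
Integral = F(7/2) - F(-1/2) = -exp(5/4)/2 + exp(21/4)/2.

Antiderivative: F(theta) = exp(-2*theta)*exp(theta**2)/2; value = -exp(5/4)/2 + exp(21/4)/2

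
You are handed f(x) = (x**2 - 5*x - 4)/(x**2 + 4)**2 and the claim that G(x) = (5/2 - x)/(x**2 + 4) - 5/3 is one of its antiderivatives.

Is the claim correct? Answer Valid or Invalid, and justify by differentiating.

Valid. The derivative of G reproduces f.

d/dx[G] = (x**2 - 5*x - 4)/(x**4 + 8*x**2 + 16)
This equals f(x) exactly, so the claim holds.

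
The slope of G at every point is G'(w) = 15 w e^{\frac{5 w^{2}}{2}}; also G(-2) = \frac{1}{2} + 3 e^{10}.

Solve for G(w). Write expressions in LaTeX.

The substitution u = \frac{5 w^{2}}{2} works: G'(w) is exactly (dG/du)*(du/dw) for that inner function.
A general antiderivative is 3 e^{\frac{5 w^{2}}{2}} + C.
The condition gives C = \frac{1}{2} + 3 e^{10} - (3 e^{10}) = \frac{1}{2}.
So G(w) = 3 e^{\frac{5 w^{2}}{2}} + \frac{1}{2}.
Check: d/dw[3 e^{\frac{5 w^{2}}{2}} + \frac{1}{2}] = 15 w e^{\frac{5 w^{2}}{2}} = G'(w).

G(w) = 3 e^{\frac{5 w^{2}}{2}} + \frac{1}{2}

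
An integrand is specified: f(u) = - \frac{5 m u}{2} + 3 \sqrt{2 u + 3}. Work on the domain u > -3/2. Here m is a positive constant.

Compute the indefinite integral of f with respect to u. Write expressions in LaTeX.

F(u) = \frac{- 5 m u^{2} + 4 \left(2 u + 3\right)^{\frac{3}{2}}}{4} + C

Integrate term by term and add the pieces.
Check: d/du[\frac{- 5 m u^{2} + 4 \left(2 u + 3\right)^{\frac{3}{2}}}{4}] = - \frac{5 m u}{2} + 3 \sqrt{2 u + 3} = f(u).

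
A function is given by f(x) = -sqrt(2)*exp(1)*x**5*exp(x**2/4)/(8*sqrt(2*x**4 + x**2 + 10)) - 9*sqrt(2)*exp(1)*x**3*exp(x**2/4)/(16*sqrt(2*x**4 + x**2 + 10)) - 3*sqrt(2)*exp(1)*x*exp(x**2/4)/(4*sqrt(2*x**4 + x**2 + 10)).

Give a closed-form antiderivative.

Recognize the product-rule pattern: f = u'v + uv' with u = -sqrt(x**4 + x**2/2 + 5)/4, v = exp(x**2/4 + 1), so integration by parts undoes it.
Check: d/dx[-sqrt(2)*sqrt(2*x**4 + x**2 + 10)*exp(x**2/4 + 1)/8] = (-2*sqrt(2)*exp(1)*x**5*exp(x**2/4) - 9*sqrt(2)*exp(1)*x**3*exp(x**2/4) - 12*sqrt(2)*exp(1)*x*exp(x**2/4))/(16*sqrt(2*x**4 + x**2 + 10)), which equals f(x).

An antiderivative is F(x) = -sqrt(2)*sqrt(2*x**4 + x**2 + 10)*exp(x**2/4 + 1)/8.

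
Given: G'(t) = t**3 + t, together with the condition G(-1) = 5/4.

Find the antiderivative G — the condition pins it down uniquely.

G(t) = t**4/4 + t**2/2 + 1/2

Integrate term by term and add the pieces.
A general antiderivative is t**4/4 + t**2/2 + C.
The condition gives C = 5/4 - (3/4) = 1/2.
So G(t) = t**4/4 + t**2/2 + 1/2.
Check: d/dt[t**4/4 + t**2/2 + 1/2] = t**3 + t = G'(t).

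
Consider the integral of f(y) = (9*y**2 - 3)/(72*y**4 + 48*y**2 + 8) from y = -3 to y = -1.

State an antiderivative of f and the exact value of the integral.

Antiderivative: F(y) = -3*y/(24*y**2 + 8); value = 3/56

Recognize the product-rule pattern: f = u'v + uv' with u = -y/4, v = 1/(2*y**2 + 2/3), so integration by parts undoes it.
F(y) = -3*y/(24*y**2 + 8) is an antiderivative of f.
Check: d/dy[-3*y/(24*y**2 + 8)] = (9*y**2 - 3)/(72*y**4 + 48*y**2 + 8) = f(y).
F(-1) = 3/32; F(-3) = 9/224.
Integral = F(-1) - F(-3) = 3/56.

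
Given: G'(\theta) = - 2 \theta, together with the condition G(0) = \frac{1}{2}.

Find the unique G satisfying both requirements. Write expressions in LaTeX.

G(\theta) = \frac{1 - 2 \theta^{2}}{2}

Check a candidate G(\theta) by differentiating: d/d\theta[G] must match the given G'(\theta).
A general antiderivative is - \theta^{2} + C.
The condition gives C = \frac{1}{2} - (0) = \frac{1}{2}.
So G(\theta) = \frac{1 - 2 \theta^{2}}{2}.
Check: d/d\theta[\frac{1 - 2 \theta^{2}}{2}] = - 2 \theta = G'(\theta).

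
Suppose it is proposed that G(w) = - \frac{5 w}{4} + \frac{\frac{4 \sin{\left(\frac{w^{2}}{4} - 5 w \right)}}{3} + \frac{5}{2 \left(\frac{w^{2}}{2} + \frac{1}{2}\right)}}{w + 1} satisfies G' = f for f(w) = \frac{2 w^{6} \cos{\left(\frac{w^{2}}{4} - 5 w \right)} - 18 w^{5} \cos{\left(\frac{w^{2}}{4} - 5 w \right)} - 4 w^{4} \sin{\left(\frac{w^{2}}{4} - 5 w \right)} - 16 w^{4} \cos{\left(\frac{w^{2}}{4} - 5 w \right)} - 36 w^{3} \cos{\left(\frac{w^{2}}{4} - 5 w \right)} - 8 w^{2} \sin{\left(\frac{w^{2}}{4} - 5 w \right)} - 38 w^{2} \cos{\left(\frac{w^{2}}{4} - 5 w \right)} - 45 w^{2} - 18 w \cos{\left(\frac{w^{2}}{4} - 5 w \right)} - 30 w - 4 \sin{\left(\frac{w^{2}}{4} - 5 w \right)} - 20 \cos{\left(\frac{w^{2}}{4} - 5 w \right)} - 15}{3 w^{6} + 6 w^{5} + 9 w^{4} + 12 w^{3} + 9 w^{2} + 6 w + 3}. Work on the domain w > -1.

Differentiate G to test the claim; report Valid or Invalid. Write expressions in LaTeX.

d/dw[G] = \frac{8 w^{6} \cos{\left(\frac{w^{2}}{4} - 5 w \right)} - 15 w^{6} - 72 w^{5} \cos{\left(\frac{w^{2}}{4} - 5 w \right)} - 30 w^{5} - 16 w^{4} \sin{\left(\frac{w^{2}}{4} - 5 w \right)} - 64 w^{4} \cos{\left(\frac{w^{2}}{4} - 5 w \right)} - 45 w^{4} - 144 w^{3} \cos{\left(\frac{w^{2}}{4} - 5 w \right)} - 60 w^{3} - 32 w^{2} \sin{\left(\frac{w^{2}}{4} - 5 w \right)} - 152 w^{2} \cos{\left(\frac{w^{2}}{4} - 5 w \right)} - 225 w^{2} - 72 w \cos{\left(\frac{w^{2}}{4} - 5 w \right)} - 150 w - 16 \sin{\left(\frac{w^{2}}{4} - 5 w \right)} - 80 \cos{\left(\frac{w^{2}}{4} - 5 w \right)} - 75}{12 w^{6} + 24 w^{5} + 36 w^{4} + 48 w^{3} + 36 w^{2} + 24 w + 12}
d/dw[G] - f(w) = - \frac{5}{4} != 0.

Invalid: d/dw[G] - f = - \frac{5}{4}, which is not 0.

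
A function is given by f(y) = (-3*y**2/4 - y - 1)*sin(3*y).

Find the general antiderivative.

F(y) = y**2*cos(3*y)/4 - y*sin(3*y)/6 + y*cos(3*y)/3 - sin(3*y)/9 + 5*cos(3*y)/18 + C

Recover f(y) by differentiating a candidate F(y); any mismatch rules it out.
Check: d/dy[y**2*cos(3*y)/4 - y*sin(3*y)/6 + y*cos(3*y)/3 - sin(3*y)/9 + 5*cos(3*y)/18] = -3*y**2*sin(3*y)/4 - y*sin(3*y) - sin(3*y), which equals f(y).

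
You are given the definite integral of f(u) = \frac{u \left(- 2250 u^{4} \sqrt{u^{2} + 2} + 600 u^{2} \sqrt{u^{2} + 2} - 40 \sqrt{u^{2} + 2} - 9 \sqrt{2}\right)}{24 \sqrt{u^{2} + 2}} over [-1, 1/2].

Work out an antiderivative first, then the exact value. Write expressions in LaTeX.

Antiderivative: F(u) = - \frac{3 \sqrt{\frac{u^{2}}{2} + 1}}{4} - \left(\frac{5 u^{2}}{2} - \frac{1}{3}\right)^{3}; value = - \frac{9 \sqrt{2}}{16} + \frac{3 \sqrt{6}}{8} + \frac{5195}{512}

Recover f(u) by differentiating a candidate F(u); any mismatch rules it out.
F(u) = - \frac{3 \sqrt{\frac{u^{2}}{2} + 1}}{4} - \left(\frac{5 u^{2}}{2} - \frac{1}{3}\right)^{3} is an antiderivative of f.
Check: d/du[- \frac{3 \sqrt{\frac{u^{2}}{2} + 1}}{4} - \left(\frac{5 u^{2}}{2} - \frac{1}{3}\right)^{3}] = \frac{- 2250 u^{5} \sqrt{u^{2} + 2} + 600 u^{3} \sqrt{u^{2} + 2} - 40 u \sqrt{u^{2} + 2} - 9 \sqrt{2} u}{24 \sqrt{u^{2} + 2}}, which equals f(u).
F(1/2) = - \frac{9 \sqrt{2}}{16} - \frac{343}{13824}; F(-1) = - \frac{2197}{216} - \frac{3 \sqrt{6}}{8}.
Integral = F(1/2) - F(-1) = - \frac{9 \sqrt{2}}{16} + \frac{3 \sqrt{6}}{8} + \frac{5195}{512}.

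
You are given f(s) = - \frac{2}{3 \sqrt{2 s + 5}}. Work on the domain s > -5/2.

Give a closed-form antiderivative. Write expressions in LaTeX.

Since d/ds undoes antidifferentiation here, F'(s) = f(s) is required of F(s).
Check: d/ds[- \frac{2 \sqrt{2 s + 5}}{3}] = - \frac{2}{3 \sqrt{2 s + 5}} = f(s).

An antiderivative is F(s) = - \frac{2 \sqrt{2 s + 5}}{3}.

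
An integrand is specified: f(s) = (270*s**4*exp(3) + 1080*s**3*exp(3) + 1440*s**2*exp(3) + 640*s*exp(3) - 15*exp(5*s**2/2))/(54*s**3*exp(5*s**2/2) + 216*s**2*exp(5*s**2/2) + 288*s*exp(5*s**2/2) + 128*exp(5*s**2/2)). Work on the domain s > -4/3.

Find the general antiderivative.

F(s) = -(36*s**2*exp(3)*exp(-5*s**2/2) + 96*s*exp(3)*exp(-5*s**2/2) - 5 + 64*exp(3)*exp(-5*s**2/2))/(4*(3*s + 4)**2) + C

A first test for any F(s): its s-derivative must equal f(s) identically.
Check: d/ds[-(36*s**2*exp(3)*exp(-5*s**2/2) + 96*s*exp(3)*exp(-5*s**2/2) - 5 + 64*exp(3)*exp(-5*s**2/2))/(4*(3*s + 4)**2)] = (270*s**4*exp(3)*exp(5*s**2/2) + 1080*s**3*exp(3)*exp(5*s**2/2) + 1440*s**2*exp(3)*exp(5*s**2/2) + 640*s*exp(3)*exp(5*s**2/2) - 15*exp(5*s**2))/(54*s**3*exp(5*s**2) + 216*s**2*exp(5*s**2) + 288*s*exp(5*s**2) + 128*exp(5*s**2)), which equals f(s).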